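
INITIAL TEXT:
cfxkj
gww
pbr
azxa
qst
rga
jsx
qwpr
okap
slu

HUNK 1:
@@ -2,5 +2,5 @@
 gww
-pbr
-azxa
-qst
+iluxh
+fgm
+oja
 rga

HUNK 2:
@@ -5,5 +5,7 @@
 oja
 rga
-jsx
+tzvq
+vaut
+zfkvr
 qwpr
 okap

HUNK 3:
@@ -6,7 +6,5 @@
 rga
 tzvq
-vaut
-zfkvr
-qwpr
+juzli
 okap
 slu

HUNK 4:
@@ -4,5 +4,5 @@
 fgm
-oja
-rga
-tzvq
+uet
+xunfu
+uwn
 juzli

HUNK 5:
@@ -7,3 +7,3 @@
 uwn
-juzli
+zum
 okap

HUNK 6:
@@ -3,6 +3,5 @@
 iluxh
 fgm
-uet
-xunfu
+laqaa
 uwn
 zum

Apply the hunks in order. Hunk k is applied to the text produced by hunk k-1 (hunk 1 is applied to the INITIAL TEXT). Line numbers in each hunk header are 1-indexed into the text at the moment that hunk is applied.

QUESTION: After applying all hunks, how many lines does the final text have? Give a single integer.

Answer: 9

Derivation:
Hunk 1: at line 2 remove [pbr,azxa,qst] add [iluxh,fgm,oja] -> 10 lines: cfxkj gww iluxh fgm oja rga jsx qwpr okap slu
Hunk 2: at line 5 remove [jsx] add [tzvq,vaut,zfkvr] -> 12 lines: cfxkj gww iluxh fgm oja rga tzvq vaut zfkvr qwpr okap slu
Hunk 3: at line 6 remove [vaut,zfkvr,qwpr] add [juzli] -> 10 lines: cfxkj gww iluxh fgm oja rga tzvq juzli okap slu
Hunk 4: at line 4 remove [oja,rga,tzvq] add [uet,xunfu,uwn] -> 10 lines: cfxkj gww iluxh fgm uet xunfu uwn juzli okap slu
Hunk 5: at line 7 remove [juzli] add [zum] -> 10 lines: cfxkj gww iluxh fgm uet xunfu uwn zum okap slu
Hunk 6: at line 3 remove [uet,xunfu] add [laqaa] -> 9 lines: cfxkj gww iluxh fgm laqaa uwn zum okap slu
Final line count: 9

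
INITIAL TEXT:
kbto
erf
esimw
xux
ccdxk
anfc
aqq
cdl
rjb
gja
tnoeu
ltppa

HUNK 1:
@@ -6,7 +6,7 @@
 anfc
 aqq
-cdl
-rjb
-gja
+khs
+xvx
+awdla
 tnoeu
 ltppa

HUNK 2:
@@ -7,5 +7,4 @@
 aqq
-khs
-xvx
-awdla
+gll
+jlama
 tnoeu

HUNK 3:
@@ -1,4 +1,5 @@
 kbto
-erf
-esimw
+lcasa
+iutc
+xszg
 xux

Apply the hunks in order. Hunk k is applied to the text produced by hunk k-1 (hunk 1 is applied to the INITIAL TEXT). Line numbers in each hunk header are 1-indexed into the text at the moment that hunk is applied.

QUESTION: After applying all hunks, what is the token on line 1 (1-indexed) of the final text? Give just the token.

Answer: kbto

Derivation:
Hunk 1: at line 6 remove [cdl,rjb,gja] add [khs,xvx,awdla] -> 12 lines: kbto erf esimw xux ccdxk anfc aqq khs xvx awdla tnoeu ltppa
Hunk 2: at line 7 remove [khs,xvx,awdla] add [gll,jlama] -> 11 lines: kbto erf esimw xux ccdxk anfc aqq gll jlama tnoeu ltppa
Hunk 3: at line 1 remove [erf,esimw] add [lcasa,iutc,xszg] -> 12 lines: kbto lcasa iutc xszg xux ccdxk anfc aqq gll jlama tnoeu ltppa
Final line 1: kbto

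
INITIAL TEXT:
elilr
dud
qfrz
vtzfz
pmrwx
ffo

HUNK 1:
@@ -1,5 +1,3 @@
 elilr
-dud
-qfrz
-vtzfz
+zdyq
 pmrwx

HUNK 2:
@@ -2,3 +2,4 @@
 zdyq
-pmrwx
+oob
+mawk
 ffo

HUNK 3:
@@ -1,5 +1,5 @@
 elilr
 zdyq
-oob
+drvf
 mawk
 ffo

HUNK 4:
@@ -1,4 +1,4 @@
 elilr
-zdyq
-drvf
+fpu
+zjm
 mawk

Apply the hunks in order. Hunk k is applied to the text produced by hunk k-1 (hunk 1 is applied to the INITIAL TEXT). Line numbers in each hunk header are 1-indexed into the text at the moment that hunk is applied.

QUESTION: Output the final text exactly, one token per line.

Answer: elilr
fpu
zjm
mawk
ffo

Derivation:
Hunk 1: at line 1 remove [dud,qfrz,vtzfz] add [zdyq] -> 4 lines: elilr zdyq pmrwx ffo
Hunk 2: at line 2 remove [pmrwx] add [oob,mawk] -> 5 lines: elilr zdyq oob mawk ffo
Hunk 3: at line 1 remove [oob] add [drvf] -> 5 lines: elilr zdyq drvf mawk ffo
Hunk 4: at line 1 remove [zdyq,drvf] add [fpu,zjm] -> 5 lines: elilr fpu zjm mawk ffo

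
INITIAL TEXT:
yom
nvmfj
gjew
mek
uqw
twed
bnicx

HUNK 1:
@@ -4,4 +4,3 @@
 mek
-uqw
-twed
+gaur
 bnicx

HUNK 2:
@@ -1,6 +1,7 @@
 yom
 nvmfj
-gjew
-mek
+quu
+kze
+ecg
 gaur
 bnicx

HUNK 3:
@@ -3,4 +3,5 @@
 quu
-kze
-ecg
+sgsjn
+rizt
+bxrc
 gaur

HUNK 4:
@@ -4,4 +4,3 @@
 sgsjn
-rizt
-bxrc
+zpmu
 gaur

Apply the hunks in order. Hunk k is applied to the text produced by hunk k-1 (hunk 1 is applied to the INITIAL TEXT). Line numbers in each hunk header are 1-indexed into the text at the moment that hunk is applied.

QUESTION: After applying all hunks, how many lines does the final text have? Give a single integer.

Hunk 1: at line 4 remove [uqw,twed] add [gaur] -> 6 lines: yom nvmfj gjew mek gaur bnicx
Hunk 2: at line 1 remove [gjew,mek] add [quu,kze,ecg] -> 7 lines: yom nvmfj quu kze ecg gaur bnicx
Hunk 3: at line 3 remove [kze,ecg] add [sgsjn,rizt,bxrc] -> 8 lines: yom nvmfj quu sgsjn rizt bxrc gaur bnicx
Hunk 4: at line 4 remove [rizt,bxrc] add [zpmu] -> 7 lines: yom nvmfj quu sgsjn zpmu gaur bnicx
Final line count: 7

Answer: 7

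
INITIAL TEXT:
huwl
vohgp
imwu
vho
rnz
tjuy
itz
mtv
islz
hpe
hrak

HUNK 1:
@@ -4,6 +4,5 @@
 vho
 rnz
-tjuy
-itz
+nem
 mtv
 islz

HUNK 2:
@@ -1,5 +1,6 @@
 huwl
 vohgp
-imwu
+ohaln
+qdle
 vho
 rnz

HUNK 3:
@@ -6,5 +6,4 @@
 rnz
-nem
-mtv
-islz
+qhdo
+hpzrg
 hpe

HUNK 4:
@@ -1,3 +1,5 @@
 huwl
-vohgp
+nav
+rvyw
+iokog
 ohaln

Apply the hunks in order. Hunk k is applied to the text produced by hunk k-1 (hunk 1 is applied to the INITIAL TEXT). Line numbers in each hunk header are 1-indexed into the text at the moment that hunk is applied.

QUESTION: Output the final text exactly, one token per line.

Hunk 1: at line 4 remove [tjuy,itz] add [nem] -> 10 lines: huwl vohgp imwu vho rnz nem mtv islz hpe hrak
Hunk 2: at line 1 remove [imwu] add [ohaln,qdle] -> 11 lines: huwl vohgp ohaln qdle vho rnz nem mtv islz hpe hrak
Hunk 3: at line 6 remove [nem,mtv,islz] add [qhdo,hpzrg] -> 10 lines: huwl vohgp ohaln qdle vho rnz qhdo hpzrg hpe hrak
Hunk 4: at line 1 remove [vohgp] add [nav,rvyw,iokog] -> 12 lines: huwl nav rvyw iokog ohaln qdle vho rnz qhdo hpzrg hpe hrak

Answer: huwl
nav
rvyw
iokog
ohaln
qdle
vho
rnz
qhdo
hpzrg
hpe
hrak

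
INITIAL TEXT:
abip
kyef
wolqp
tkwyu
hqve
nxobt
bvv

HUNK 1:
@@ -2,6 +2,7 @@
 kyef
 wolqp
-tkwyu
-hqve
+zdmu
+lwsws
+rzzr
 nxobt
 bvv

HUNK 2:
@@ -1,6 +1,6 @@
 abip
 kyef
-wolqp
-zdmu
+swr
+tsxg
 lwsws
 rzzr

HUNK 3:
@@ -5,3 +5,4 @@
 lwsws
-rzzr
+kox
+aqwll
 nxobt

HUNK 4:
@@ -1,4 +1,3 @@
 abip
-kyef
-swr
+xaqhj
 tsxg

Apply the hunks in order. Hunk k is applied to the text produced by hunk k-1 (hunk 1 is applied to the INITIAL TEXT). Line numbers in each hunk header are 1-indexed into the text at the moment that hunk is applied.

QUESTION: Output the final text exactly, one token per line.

Answer: abip
xaqhj
tsxg
lwsws
kox
aqwll
nxobt
bvv

Derivation:
Hunk 1: at line 2 remove [tkwyu,hqve] add [zdmu,lwsws,rzzr] -> 8 lines: abip kyef wolqp zdmu lwsws rzzr nxobt bvv
Hunk 2: at line 1 remove [wolqp,zdmu] add [swr,tsxg] -> 8 lines: abip kyef swr tsxg lwsws rzzr nxobt bvv
Hunk 3: at line 5 remove [rzzr] add [kox,aqwll] -> 9 lines: abip kyef swr tsxg lwsws kox aqwll nxobt bvv
Hunk 4: at line 1 remove [kyef,swr] add [xaqhj] -> 8 lines: abip xaqhj tsxg lwsws kox aqwll nxobt bvv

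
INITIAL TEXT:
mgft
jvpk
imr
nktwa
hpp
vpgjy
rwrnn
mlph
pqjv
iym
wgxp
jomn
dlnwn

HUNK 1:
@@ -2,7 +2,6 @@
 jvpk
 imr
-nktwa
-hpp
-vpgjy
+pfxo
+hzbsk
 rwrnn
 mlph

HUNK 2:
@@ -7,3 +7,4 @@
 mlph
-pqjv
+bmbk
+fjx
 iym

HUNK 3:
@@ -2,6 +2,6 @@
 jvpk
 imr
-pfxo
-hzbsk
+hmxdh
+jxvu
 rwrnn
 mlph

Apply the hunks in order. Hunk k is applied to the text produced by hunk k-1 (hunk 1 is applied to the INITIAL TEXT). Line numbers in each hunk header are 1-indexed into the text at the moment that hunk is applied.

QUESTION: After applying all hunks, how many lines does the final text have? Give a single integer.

Answer: 13

Derivation:
Hunk 1: at line 2 remove [nktwa,hpp,vpgjy] add [pfxo,hzbsk] -> 12 lines: mgft jvpk imr pfxo hzbsk rwrnn mlph pqjv iym wgxp jomn dlnwn
Hunk 2: at line 7 remove [pqjv] add [bmbk,fjx] -> 13 lines: mgft jvpk imr pfxo hzbsk rwrnn mlph bmbk fjx iym wgxp jomn dlnwn
Hunk 3: at line 2 remove [pfxo,hzbsk] add [hmxdh,jxvu] -> 13 lines: mgft jvpk imr hmxdh jxvu rwrnn mlph bmbk fjx iym wgxp jomn dlnwn
Final line count: 13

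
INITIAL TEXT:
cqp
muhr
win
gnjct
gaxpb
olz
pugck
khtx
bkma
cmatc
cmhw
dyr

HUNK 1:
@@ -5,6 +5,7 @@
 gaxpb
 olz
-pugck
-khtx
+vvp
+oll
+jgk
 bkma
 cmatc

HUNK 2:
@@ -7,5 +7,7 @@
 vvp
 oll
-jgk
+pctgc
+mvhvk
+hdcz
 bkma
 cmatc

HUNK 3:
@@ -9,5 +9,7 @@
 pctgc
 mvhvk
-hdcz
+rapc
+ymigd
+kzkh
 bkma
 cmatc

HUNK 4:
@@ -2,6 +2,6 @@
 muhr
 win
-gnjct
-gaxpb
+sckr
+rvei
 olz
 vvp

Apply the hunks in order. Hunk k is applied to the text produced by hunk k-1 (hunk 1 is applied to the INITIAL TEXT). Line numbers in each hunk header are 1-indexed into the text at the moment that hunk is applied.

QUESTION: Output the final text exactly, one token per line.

Answer: cqp
muhr
win
sckr
rvei
olz
vvp
oll
pctgc
mvhvk
rapc
ymigd
kzkh
bkma
cmatc
cmhw
dyr

Derivation:
Hunk 1: at line 5 remove [pugck,khtx] add [vvp,oll,jgk] -> 13 lines: cqp muhr win gnjct gaxpb olz vvp oll jgk bkma cmatc cmhw dyr
Hunk 2: at line 7 remove [jgk] add [pctgc,mvhvk,hdcz] -> 15 lines: cqp muhr win gnjct gaxpb olz vvp oll pctgc mvhvk hdcz bkma cmatc cmhw dyr
Hunk 3: at line 9 remove [hdcz] add [rapc,ymigd,kzkh] -> 17 lines: cqp muhr win gnjct gaxpb olz vvp oll pctgc mvhvk rapc ymigd kzkh bkma cmatc cmhw dyr
Hunk 4: at line 2 remove [gnjct,gaxpb] add [sckr,rvei] -> 17 lines: cqp muhr win sckr rvei olz vvp oll pctgc mvhvk rapc ymigd kzkh bkma cmatc cmhw dyr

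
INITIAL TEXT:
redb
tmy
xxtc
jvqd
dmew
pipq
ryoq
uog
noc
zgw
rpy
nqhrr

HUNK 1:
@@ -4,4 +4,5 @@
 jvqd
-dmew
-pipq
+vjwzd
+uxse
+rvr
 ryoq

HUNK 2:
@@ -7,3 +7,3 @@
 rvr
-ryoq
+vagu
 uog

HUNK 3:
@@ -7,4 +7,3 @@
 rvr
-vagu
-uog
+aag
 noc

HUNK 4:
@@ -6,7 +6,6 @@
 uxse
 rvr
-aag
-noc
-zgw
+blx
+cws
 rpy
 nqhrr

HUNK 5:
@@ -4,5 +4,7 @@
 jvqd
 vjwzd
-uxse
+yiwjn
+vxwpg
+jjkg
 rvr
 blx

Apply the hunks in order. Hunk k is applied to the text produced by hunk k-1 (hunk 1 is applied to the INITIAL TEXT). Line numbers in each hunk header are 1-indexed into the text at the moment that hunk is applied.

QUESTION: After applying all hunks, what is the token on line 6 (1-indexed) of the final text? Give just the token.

Answer: yiwjn

Derivation:
Hunk 1: at line 4 remove [dmew,pipq] add [vjwzd,uxse,rvr] -> 13 lines: redb tmy xxtc jvqd vjwzd uxse rvr ryoq uog noc zgw rpy nqhrr
Hunk 2: at line 7 remove [ryoq] add [vagu] -> 13 lines: redb tmy xxtc jvqd vjwzd uxse rvr vagu uog noc zgw rpy nqhrr
Hunk 3: at line 7 remove [vagu,uog] add [aag] -> 12 lines: redb tmy xxtc jvqd vjwzd uxse rvr aag noc zgw rpy nqhrr
Hunk 4: at line 6 remove [aag,noc,zgw] add [blx,cws] -> 11 lines: redb tmy xxtc jvqd vjwzd uxse rvr blx cws rpy nqhrr
Hunk 5: at line 4 remove [uxse] add [yiwjn,vxwpg,jjkg] -> 13 lines: redb tmy xxtc jvqd vjwzd yiwjn vxwpg jjkg rvr blx cws rpy nqhrr
Final line 6: yiwjn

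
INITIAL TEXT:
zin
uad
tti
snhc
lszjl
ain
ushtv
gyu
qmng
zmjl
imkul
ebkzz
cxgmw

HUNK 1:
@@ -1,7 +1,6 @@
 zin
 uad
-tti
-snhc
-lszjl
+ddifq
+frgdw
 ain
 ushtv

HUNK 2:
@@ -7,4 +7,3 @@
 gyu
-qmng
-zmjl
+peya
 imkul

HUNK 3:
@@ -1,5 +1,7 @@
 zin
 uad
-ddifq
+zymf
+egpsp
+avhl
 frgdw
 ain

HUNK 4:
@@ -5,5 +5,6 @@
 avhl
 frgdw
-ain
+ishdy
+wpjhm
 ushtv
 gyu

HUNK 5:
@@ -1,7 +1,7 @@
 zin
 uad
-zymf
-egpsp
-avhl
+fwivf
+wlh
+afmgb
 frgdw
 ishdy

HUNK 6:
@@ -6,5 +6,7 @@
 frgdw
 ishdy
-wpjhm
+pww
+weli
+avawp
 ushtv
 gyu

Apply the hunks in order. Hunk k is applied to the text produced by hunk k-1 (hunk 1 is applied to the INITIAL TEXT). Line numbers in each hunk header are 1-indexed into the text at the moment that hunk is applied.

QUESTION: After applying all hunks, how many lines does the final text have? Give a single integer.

Hunk 1: at line 1 remove [tti,snhc,lszjl] add [ddifq,frgdw] -> 12 lines: zin uad ddifq frgdw ain ushtv gyu qmng zmjl imkul ebkzz cxgmw
Hunk 2: at line 7 remove [qmng,zmjl] add [peya] -> 11 lines: zin uad ddifq frgdw ain ushtv gyu peya imkul ebkzz cxgmw
Hunk 3: at line 1 remove [ddifq] add [zymf,egpsp,avhl] -> 13 lines: zin uad zymf egpsp avhl frgdw ain ushtv gyu peya imkul ebkzz cxgmw
Hunk 4: at line 5 remove [ain] add [ishdy,wpjhm] -> 14 lines: zin uad zymf egpsp avhl frgdw ishdy wpjhm ushtv gyu peya imkul ebkzz cxgmw
Hunk 5: at line 1 remove [zymf,egpsp,avhl] add [fwivf,wlh,afmgb] -> 14 lines: zin uad fwivf wlh afmgb frgdw ishdy wpjhm ushtv gyu peya imkul ebkzz cxgmw
Hunk 6: at line 6 remove [wpjhm] add [pww,weli,avawp] -> 16 lines: zin uad fwivf wlh afmgb frgdw ishdy pww weli avawp ushtv gyu peya imkul ebkzz cxgmw
Final line count: 16

Answer: 16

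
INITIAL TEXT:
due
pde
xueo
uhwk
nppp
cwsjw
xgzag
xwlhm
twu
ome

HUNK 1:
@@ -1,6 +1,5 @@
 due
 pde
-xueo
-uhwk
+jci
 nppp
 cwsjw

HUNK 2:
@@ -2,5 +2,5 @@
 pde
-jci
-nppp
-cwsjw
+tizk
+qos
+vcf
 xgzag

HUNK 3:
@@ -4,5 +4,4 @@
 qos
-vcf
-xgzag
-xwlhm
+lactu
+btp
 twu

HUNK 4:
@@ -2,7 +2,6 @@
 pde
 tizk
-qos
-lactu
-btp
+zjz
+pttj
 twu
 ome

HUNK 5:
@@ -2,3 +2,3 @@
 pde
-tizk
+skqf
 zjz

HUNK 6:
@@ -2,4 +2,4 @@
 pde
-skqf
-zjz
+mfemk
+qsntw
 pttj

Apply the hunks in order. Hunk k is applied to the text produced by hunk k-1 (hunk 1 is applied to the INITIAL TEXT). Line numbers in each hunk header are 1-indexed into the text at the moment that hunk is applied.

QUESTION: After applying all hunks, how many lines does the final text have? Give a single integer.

Answer: 7

Derivation:
Hunk 1: at line 1 remove [xueo,uhwk] add [jci] -> 9 lines: due pde jci nppp cwsjw xgzag xwlhm twu ome
Hunk 2: at line 2 remove [jci,nppp,cwsjw] add [tizk,qos,vcf] -> 9 lines: due pde tizk qos vcf xgzag xwlhm twu ome
Hunk 3: at line 4 remove [vcf,xgzag,xwlhm] add [lactu,btp] -> 8 lines: due pde tizk qos lactu btp twu ome
Hunk 4: at line 2 remove [qos,lactu,btp] add [zjz,pttj] -> 7 lines: due pde tizk zjz pttj twu ome
Hunk 5: at line 2 remove [tizk] add [skqf] -> 7 lines: due pde skqf zjz pttj twu ome
Hunk 6: at line 2 remove [skqf,zjz] add [mfemk,qsntw] -> 7 lines: due pde mfemk qsntw pttj twu ome
Final line count: 7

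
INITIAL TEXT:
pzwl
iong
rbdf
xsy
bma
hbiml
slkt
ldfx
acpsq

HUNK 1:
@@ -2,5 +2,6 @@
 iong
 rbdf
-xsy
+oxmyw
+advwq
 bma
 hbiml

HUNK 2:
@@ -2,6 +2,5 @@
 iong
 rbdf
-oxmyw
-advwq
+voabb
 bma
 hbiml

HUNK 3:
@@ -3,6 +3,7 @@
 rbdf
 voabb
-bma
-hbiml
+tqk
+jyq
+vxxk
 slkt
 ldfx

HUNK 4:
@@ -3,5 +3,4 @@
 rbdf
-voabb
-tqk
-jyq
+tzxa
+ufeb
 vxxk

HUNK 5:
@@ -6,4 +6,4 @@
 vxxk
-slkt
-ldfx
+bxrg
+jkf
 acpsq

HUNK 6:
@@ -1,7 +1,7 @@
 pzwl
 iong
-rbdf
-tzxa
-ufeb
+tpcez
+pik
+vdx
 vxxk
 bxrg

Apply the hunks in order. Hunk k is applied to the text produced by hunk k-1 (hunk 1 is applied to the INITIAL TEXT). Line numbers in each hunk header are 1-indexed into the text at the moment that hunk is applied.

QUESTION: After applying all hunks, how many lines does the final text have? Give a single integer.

Answer: 9

Derivation:
Hunk 1: at line 2 remove [xsy] add [oxmyw,advwq] -> 10 lines: pzwl iong rbdf oxmyw advwq bma hbiml slkt ldfx acpsq
Hunk 2: at line 2 remove [oxmyw,advwq] add [voabb] -> 9 lines: pzwl iong rbdf voabb bma hbiml slkt ldfx acpsq
Hunk 3: at line 3 remove [bma,hbiml] add [tqk,jyq,vxxk] -> 10 lines: pzwl iong rbdf voabb tqk jyq vxxk slkt ldfx acpsq
Hunk 4: at line 3 remove [voabb,tqk,jyq] add [tzxa,ufeb] -> 9 lines: pzwl iong rbdf tzxa ufeb vxxk slkt ldfx acpsq
Hunk 5: at line 6 remove [slkt,ldfx] add [bxrg,jkf] -> 9 lines: pzwl iong rbdf tzxa ufeb vxxk bxrg jkf acpsq
Hunk 6: at line 1 remove [rbdf,tzxa,ufeb] add [tpcez,pik,vdx] -> 9 lines: pzwl iong tpcez pik vdx vxxk bxrg jkf acpsq
Final line count: 9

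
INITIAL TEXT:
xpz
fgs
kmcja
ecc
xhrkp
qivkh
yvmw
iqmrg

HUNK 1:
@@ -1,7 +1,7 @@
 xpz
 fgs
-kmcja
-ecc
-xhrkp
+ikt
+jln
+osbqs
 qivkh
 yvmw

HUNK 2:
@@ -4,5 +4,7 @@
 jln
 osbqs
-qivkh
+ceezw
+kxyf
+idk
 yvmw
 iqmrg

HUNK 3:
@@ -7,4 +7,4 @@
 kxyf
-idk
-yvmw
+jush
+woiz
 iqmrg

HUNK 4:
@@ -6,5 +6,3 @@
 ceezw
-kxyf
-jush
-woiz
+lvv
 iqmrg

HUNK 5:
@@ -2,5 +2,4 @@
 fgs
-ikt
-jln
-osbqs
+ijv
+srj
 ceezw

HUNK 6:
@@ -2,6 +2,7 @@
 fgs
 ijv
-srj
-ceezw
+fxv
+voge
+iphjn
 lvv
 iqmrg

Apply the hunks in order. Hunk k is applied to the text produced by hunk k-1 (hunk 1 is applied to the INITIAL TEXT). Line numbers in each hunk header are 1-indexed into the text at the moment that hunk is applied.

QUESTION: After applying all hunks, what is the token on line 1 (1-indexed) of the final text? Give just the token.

Hunk 1: at line 1 remove [kmcja,ecc,xhrkp] add [ikt,jln,osbqs] -> 8 lines: xpz fgs ikt jln osbqs qivkh yvmw iqmrg
Hunk 2: at line 4 remove [qivkh] add [ceezw,kxyf,idk] -> 10 lines: xpz fgs ikt jln osbqs ceezw kxyf idk yvmw iqmrg
Hunk 3: at line 7 remove [idk,yvmw] add [jush,woiz] -> 10 lines: xpz fgs ikt jln osbqs ceezw kxyf jush woiz iqmrg
Hunk 4: at line 6 remove [kxyf,jush,woiz] add [lvv] -> 8 lines: xpz fgs ikt jln osbqs ceezw lvv iqmrg
Hunk 5: at line 2 remove [ikt,jln,osbqs] add [ijv,srj] -> 7 lines: xpz fgs ijv srj ceezw lvv iqmrg
Hunk 6: at line 2 remove [srj,ceezw] add [fxv,voge,iphjn] -> 8 lines: xpz fgs ijv fxv voge iphjn lvv iqmrg
Final line 1: xpz

Answer: xpz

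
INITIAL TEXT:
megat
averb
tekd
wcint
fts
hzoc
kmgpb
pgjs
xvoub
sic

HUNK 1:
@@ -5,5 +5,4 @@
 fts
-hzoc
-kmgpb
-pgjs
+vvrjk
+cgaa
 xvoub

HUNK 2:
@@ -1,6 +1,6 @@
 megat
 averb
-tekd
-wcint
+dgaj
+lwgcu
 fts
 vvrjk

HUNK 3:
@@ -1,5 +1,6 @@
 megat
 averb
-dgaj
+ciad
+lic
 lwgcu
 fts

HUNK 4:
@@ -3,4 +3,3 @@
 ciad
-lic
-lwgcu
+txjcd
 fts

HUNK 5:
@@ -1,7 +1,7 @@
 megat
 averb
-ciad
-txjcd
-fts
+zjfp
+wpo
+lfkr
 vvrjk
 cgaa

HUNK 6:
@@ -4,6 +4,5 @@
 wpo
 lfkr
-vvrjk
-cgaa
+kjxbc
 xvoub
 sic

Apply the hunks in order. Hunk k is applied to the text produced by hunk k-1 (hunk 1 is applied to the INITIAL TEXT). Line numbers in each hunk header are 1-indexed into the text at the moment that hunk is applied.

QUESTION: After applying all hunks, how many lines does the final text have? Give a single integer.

Hunk 1: at line 5 remove [hzoc,kmgpb,pgjs] add [vvrjk,cgaa] -> 9 lines: megat averb tekd wcint fts vvrjk cgaa xvoub sic
Hunk 2: at line 1 remove [tekd,wcint] add [dgaj,lwgcu] -> 9 lines: megat averb dgaj lwgcu fts vvrjk cgaa xvoub sic
Hunk 3: at line 1 remove [dgaj] add [ciad,lic] -> 10 lines: megat averb ciad lic lwgcu fts vvrjk cgaa xvoub sic
Hunk 4: at line 3 remove [lic,lwgcu] add [txjcd] -> 9 lines: megat averb ciad txjcd fts vvrjk cgaa xvoub sic
Hunk 5: at line 1 remove [ciad,txjcd,fts] add [zjfp,wpo,lfkr] -> 9 lines: megat averb zjfp wpo lfkr vvrjk cgaa xvoub sic
Hunk 6: at line 4 remove [vvrjk,cgaa] add [kjxbc] -> 8 lines: megat averb zjfp wpo lfkr kjxbc xvoub sic
Final line count: 8

Answer: 8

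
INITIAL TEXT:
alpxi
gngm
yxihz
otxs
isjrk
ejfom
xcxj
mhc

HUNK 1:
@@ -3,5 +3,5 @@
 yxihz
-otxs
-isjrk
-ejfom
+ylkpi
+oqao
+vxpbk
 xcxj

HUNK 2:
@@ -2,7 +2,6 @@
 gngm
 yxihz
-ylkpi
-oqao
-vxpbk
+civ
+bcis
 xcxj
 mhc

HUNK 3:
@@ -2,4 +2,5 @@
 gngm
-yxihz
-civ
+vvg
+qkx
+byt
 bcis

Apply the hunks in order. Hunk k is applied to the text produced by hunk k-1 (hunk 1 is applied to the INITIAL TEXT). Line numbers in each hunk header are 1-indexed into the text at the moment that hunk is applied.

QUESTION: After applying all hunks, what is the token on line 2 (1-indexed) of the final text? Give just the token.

Hunk 1: at line 3 remove [otxs,isjrk,ejfom] add [ylkpi,oqao,vxpbk] -> 8 lines: alpxi gngm yxihz ylkpi oqao vxpbk xcxj mhc
Hunk 2: at line 2 remove [ylkpi,oqao,vxpbk] add [civ,bcis] -> 7 lines: alpxi gngm yxihz civ bcis xcxj mhc
Hunk 3: at line 2 remove [yxihz,civ] add [vvg,qkx,byt] -> 8 lines: alpxi gngm vvg qkx byt bcis xcxj mhc
Final line 2: gngm

Answer: gngm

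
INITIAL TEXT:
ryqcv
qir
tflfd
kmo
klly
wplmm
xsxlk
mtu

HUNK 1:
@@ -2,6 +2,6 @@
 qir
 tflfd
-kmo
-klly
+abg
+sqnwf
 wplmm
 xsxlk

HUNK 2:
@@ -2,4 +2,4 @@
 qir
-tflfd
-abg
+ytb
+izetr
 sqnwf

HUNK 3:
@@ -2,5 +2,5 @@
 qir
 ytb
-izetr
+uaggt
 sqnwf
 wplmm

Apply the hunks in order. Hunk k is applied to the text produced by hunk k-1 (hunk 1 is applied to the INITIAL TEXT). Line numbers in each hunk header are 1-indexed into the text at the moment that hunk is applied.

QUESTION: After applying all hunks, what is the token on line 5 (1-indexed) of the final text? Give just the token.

Hunk 1: at line 2 remove [kmo,klly] add [abg,sqnwf] -> 8 lines: ryqcv qir tflfd abg sqnwf wplmm xsxlk mtu
Hunk 2: at line 2 remove [tflfd,abg] add [ytb,izetr] -> 8 lines: ryqcv qir ytb izetr sqnwf wplmm xsxlk mtu
Hunk 3: at line 2 remove [izetr] add [uaggt] -> 8 lines: ryqcv qir ytb uaggt sqnwf wplmm xsxlk mtu
Final line 5: sqnwf

Answer: sqnwf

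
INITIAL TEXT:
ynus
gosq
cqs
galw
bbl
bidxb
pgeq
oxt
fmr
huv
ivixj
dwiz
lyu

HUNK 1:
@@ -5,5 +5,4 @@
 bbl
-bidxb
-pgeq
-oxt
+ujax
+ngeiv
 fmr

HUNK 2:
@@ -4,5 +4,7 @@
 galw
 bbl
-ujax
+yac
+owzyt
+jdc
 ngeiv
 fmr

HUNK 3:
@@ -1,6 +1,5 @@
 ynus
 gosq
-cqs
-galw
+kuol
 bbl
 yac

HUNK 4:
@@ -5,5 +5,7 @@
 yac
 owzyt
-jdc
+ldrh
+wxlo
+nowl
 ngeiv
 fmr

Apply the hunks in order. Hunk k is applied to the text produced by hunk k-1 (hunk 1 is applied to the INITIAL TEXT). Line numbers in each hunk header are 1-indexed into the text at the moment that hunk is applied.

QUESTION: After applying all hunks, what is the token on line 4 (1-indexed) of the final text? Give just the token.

Answer: bbl

Derivation:
Hunk 1: at line 5 remove [bidxb,pgeq,oxt] add [ujax,ngeiv] -> 12 lines: ynus gosq cqs galw bbl ujax ngeiv fmr huv ivixj dwiz lyu
Hunk 2: at line 4 remove [ujax] add [yac,owzyt,jdc] -> 14 lines: ynus gosq cqs galw bbl yac owzyt jdc ngeiv fmr huv ivixj dwiz lyu
Hunk 3: at line 1 remove [cqs,galw] add [kuol] -> 13 lines: ynus gosq kuol bbl yac owzyt jdc ngeiv fmr huv ivixj dwiz lyu
Hunk 4: at line 5 remove [jdc] add [ldrh,wxlo,nowl] -> 15 lines: ynus gosq kuol bbl yac owzyt ldrh wxlo nowl ngeiv fmr huv ivixj dwiz lyu
Final line 4: bbl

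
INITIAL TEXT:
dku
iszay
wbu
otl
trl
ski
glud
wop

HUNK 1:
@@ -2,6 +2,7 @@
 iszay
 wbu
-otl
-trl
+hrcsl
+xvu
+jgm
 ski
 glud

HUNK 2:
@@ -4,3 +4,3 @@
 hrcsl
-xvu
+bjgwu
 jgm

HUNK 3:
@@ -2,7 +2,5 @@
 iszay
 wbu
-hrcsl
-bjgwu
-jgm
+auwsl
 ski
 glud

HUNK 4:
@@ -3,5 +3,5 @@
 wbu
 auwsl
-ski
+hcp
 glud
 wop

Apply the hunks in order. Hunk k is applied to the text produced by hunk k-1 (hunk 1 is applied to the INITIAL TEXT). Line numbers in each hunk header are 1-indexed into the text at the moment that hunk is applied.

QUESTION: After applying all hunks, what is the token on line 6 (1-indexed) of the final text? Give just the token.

Answer: glud

Derivation:
Hunk 1: at line 2 remove [otl,trl] add [hrcsl,xvu,jgm] -> 9 lines: dku iszay wbu hrcsl xvu jgm ski glud wop
Hunk 2: at line 4 remove [xvu] add [bjgwu] -> 9 lines: dku iszay wbu hrcsl bjgwu jgm ski glud wop
Hunk 3: at line 2 remove [hrcsl,bjgwu,jgm] add [auwsl] -> 7 lines: dku iszay wbu auwsl ski glud wop
Hunk 4: at line 3 remove [ski] add [hcp] -> 7 lines: dku iszay wbu auwsl hcp glud wop
Final line 6: glud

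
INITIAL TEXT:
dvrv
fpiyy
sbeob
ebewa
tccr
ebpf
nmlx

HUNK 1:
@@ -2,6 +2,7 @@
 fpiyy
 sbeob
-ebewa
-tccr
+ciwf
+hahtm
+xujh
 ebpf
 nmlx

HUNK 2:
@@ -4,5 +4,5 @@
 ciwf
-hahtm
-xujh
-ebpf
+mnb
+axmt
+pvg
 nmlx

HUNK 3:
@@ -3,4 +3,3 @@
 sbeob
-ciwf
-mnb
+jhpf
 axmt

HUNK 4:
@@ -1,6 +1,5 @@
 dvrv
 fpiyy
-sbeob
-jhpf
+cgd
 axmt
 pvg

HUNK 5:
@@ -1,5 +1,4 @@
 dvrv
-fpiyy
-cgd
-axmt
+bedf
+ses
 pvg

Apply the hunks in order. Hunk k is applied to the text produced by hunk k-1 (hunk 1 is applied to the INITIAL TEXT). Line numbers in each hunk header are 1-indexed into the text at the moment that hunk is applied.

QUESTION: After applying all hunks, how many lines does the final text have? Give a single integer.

Hunk 1: at line 2 remove [ebewa,tccr] add [ciwf,hahtm,xujh] -> 8 lines: dvrv fpiyy sbeob ciwf hahtm xujh ebpf nmlx
Hunk 2: at line 4 remove [hahtm,xujh,ebpf] add [mnb,axmt,pvg] -> 8 lines: dvrv fpiyy sbeob ciwf mnb axmt pvg nmlx
Hunk 3: at line 3 remove [ciwf,mnb] add [jhpf] -> 7 lines: dvrv fpiyy sbeob jhpf axmt pvg nmlx
Hunk 4: at line 1 remove [sbeob,jhpf] add [cgd] -> 6 lines: dvrv fpiyy cgd axmt pvg nmlx
Hunk 5: at line 1 remove [fpiyy,cgd,axmt] add [bedf,ses] -> 5 lines: dvrv bedf ses pvg nmlx
Final line count: 5

Answer: 5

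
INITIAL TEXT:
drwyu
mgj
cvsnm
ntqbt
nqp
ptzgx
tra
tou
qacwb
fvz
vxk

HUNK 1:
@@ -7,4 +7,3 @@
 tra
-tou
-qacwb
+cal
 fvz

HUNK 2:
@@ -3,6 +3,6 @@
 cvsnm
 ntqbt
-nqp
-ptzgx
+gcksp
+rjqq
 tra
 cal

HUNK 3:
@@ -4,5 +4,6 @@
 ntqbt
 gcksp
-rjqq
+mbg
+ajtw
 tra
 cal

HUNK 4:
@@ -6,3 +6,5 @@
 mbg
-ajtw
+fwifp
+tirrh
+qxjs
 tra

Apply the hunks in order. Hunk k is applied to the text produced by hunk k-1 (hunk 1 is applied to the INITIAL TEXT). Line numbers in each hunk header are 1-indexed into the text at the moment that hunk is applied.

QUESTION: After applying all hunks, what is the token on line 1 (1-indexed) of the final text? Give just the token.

Answer: drwyu

Derivation:
Hunk 1: at line 7 remove [tou,qacwb] add [cal] -> 10 lines: drwyu mgj cvsnm ntqbt nqp ptzgx tra cal fvz vxk
Hunk 2: at line 3 remove [nqp,ptzgx] add [gcksp,rjqq] -> 10 lines: drwyu mgj cvsnm ntqbt gcksp rjqq tra cal fvz vxk
Hunk 3: at line 4 remove [rjqq] add [mbg,ajtw] -> 11 lines: drwyu mgj cvsnm ntqbt gcksp mbg ajtw tra cal fvz vxk
Hunk 4: at line 6 remove [ajtw] add [fwifp,tirrh,qxjs] -> 13 lines: drwyu mgj cvsnm ntqbt gcksp mbg fwifp tirrh qxjs tra cal fvz vxk
Final line 1: drwyu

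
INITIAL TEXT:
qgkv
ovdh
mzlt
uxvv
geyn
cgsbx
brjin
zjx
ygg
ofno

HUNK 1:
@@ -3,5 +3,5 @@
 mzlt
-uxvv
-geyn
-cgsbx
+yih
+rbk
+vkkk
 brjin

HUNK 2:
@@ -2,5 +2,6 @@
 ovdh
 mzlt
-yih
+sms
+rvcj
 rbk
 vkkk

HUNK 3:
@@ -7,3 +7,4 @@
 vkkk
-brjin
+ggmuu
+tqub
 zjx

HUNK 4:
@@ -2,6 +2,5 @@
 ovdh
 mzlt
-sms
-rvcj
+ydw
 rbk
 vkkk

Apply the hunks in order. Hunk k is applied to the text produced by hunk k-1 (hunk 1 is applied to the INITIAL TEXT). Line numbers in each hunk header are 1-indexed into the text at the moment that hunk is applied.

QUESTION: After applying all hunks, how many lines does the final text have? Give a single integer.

Hunk 1: at line 3 remove [uxvv,geyn,cgsbx] add [yih,rbk,vkkk] -> 10 lines: qgkv ovdh mzlt yih rbk vkkk brjin zjx ygg ofno
Hunk 2: at line 2 remove [yih] add [sms,rvcj] -> 11 lines: qgkv ovdh mzlt sms rvcj rbk vkkk brjin zjx ygg ofno
Hunk 3: at line 7 remove [brjin] add [ggmuu,tqub] -> 12 lines: qgkv ovdh mzlt sms rvcj rbk vkkk ggmuu tqub zjx ygg ofno
Hunk 4: at line 2 remove [sms,rvcj] add [ydw] -> 11 lines: qgkv ovdh mzlt ydw rbk vkkk ggmuu tqub zjx ygg ofno
Final line count: 11

Answer: 11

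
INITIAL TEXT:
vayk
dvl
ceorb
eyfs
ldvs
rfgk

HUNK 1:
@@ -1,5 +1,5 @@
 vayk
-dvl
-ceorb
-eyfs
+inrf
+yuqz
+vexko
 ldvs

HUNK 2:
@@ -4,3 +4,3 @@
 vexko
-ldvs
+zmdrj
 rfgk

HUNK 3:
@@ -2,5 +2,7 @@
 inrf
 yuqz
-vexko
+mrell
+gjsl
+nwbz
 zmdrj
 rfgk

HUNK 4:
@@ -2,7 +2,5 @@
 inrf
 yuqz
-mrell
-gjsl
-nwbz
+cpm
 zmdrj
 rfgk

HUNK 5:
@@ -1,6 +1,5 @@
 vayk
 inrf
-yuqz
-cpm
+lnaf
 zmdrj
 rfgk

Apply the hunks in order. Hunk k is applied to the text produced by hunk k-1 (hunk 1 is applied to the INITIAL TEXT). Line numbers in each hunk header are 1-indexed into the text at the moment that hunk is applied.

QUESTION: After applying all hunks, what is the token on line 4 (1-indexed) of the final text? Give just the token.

Answer: zmdrj

Derivation:
Hunk 1: at line 1 remove [dvl,ceorb,eyfs] add [inrf,yuqz,vexko] -> 6 lines: vayk inrf yuqz vexko ldvs rfgk
Hunk 2: at line 4 remove [ldvs] add [zmdrj] -> 6 lines: vayk inrf yuqz vexko zmdrj rfgk
Hunk 3: at line 2 remove [vexko] add [mrell,gjsl,nwbz] -> 8 lines: vayk inrf yuqz mrell gjsl nwbz zmdrj rfgk
Hunk 4: at line 2 remove [mrell,gjsl,nwbz] add [cpm] -> 6 lines: vayk inrf yuqz cpm zmdrj rfgk
Hunk 5: at line 1 remove [yuqz,cpm] add [lnaf] -> 5 lines: vayk inrf lnaf zmdrj rfgk
Final line 4: zmdrj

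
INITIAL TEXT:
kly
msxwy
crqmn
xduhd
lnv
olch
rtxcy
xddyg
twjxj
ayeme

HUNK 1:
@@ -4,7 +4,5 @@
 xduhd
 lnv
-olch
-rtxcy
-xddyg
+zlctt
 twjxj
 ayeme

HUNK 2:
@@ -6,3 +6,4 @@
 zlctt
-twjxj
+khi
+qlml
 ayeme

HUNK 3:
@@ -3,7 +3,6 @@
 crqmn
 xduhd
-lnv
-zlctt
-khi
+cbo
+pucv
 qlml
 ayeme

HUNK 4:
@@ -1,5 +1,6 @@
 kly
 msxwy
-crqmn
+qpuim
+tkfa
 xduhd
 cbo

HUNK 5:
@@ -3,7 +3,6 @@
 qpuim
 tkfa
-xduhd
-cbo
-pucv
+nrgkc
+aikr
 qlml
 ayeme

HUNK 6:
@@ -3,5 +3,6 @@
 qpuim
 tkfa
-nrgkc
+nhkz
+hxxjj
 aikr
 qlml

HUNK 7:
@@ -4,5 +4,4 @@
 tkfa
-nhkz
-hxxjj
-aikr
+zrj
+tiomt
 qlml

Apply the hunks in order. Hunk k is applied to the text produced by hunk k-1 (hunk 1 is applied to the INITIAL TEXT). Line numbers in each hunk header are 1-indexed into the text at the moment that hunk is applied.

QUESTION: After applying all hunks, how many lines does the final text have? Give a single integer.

Answer: 8

Derivation:
Hunk 1: at line 4 remove [olch,rtxcy,xddyg] add [zlctt] -> 8 lines: kly msxwy crqmn xduhd lnv zlctt twjxj ayeme
Hunk 2: at line 6 remove [twjxj] add [khi,qlml] -> 9 lines: kly msxwy crqmn xduhd lnv zlctt khi qlml ayeme
Hunk 3: at line 3 remove [lnv,zlctt,khi] add [cbo,pucv] -> 8 lines: kly msxwy crqmn xduhd cbo pucv qlml ayeme
Hunk 4: at line 1 remove [crqmn] add [qpuim,tkfa] -> 9 lines: kly msxwy qpuim tkfa xduhd cbo pucv qlml ayeme
Hunk 5: at line 3 remove [xduhd,cbo,pucv] add [nrgkc,aikr] -> 8 lines: kly msxwy qpuim tkfa nrgkc aikr qlml ayeme
Hunk 6: at line 3 remove [nrgkc] add [nhkz,hxxjj] -> 9 lines: kly msxwy qpuim tkfa nhkz hxxjj aikr qlml ayeme
Hunk 7: at line 4 remove [nhkz,hxxjj,aikr] add [zrj,tiomt] -> 8 lines: kly msxwy qpuim tkfa zrj tiomt qlml ayeme
Final line count: 8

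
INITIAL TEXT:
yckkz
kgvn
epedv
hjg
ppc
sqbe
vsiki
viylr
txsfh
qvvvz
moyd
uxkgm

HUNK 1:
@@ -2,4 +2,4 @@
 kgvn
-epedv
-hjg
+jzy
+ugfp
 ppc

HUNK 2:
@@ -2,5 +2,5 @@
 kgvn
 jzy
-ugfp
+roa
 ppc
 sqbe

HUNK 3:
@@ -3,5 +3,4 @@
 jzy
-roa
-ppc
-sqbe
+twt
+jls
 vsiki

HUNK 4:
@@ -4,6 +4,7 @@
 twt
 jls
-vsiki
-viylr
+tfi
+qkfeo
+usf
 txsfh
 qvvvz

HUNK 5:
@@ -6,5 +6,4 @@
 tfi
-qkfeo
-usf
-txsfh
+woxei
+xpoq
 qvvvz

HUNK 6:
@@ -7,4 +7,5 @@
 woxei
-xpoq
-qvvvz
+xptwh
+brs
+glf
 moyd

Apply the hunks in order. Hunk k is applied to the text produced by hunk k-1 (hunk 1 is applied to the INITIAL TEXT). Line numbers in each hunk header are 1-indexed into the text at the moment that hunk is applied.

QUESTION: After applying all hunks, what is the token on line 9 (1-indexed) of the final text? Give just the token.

Hunk 1: at line 2 remove [epedv,hjg] add [jzy,ugfp] -> 12 lines: yckkz kgvn jzy ugfp ppc sqbe vsiki viylr txsfh qvvvz moyd uxkgm
Hunk 2: at line 2 remove [ugfp] add [roa] -> 12 lines: yckkz kgvn jzy roa ppc sqbe vsiki viylr txsfh qvvvz moyd uxkgm
Hunk 3: at line 3 remove [roa,ppc,sqbe] add [twt,jls] -> 11 lines: yckkz kgvn jzy twt jls vsiki viylr txsfh qvvvz moyd uxkgm
Hunk 4: at line 4 remove [vsiki,viylr] add [tfi,qkfeo,usf] -> 12 lines: yckkz kgvn jzy twt jls tfi qkfeo usf txsfh qvvvz moyd uxkgm
Hunk 5: at line 6 remove [qkfeo,usf,txsfh] add [woxei,xpoq] -> 11 lines: yckkz kgvn jzy twt jls tfi woxei xpoq qvvvz moyd uxkgm
Hunk 6: at line 7 remove [xpoq,qvvvz] add [xptwh,brs,glf] -> 12 lines: yckkz kgvn jzy twt jls tfi woxei xptwh brs glf moyd uxkgm
Final line 9: brs

Answer: brs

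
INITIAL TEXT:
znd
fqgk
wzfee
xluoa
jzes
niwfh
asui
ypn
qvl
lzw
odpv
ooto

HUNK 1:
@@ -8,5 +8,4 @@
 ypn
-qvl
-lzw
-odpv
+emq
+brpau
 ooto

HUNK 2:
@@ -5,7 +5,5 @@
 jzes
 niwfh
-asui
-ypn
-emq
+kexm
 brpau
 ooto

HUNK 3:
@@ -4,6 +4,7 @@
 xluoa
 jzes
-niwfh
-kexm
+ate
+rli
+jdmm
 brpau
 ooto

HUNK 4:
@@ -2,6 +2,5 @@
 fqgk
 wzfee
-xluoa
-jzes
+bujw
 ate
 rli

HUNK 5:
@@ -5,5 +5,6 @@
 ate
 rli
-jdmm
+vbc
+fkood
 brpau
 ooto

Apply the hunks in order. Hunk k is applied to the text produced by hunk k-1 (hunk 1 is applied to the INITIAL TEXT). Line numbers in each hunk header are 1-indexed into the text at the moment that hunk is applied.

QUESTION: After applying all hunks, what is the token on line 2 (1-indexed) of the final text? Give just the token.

Answer: fqgk

Derivation:
Hunk 1: at line 8 remove [qvl,lzw,odpv] add [emq,brpau] -> 11 lines: znd fqgk wzfee xluoa jzes niwfh asui ypn emq brpau ooto
Hunk 2: at line 5 remove [asui,ypn,emq] add [kexm] -> 9 lines: znd fqgk wzfee xluoa jzes niwfh kexm brpau ooto
Hunk 3: at line 4 remove [niwfh,kexm] add [ate,rli,jdmm] -> 10 lines: znd fqgk wzfee xluoa jzes ate rli jdmm brpau ooto
Hunk 4: at line 2 remove [xluoa,jzes] add [bujw] -> 9 lines: znd fqgk wzfee bujw ate rli jdmm brpau ooto
Hunk 5: at line 5 remove [jdmm] add [vbc,fkood] -> 10 lines: znd fqgk wzfee bujw ate rli vbc fkood brpau ooto
Final line 2: fqgk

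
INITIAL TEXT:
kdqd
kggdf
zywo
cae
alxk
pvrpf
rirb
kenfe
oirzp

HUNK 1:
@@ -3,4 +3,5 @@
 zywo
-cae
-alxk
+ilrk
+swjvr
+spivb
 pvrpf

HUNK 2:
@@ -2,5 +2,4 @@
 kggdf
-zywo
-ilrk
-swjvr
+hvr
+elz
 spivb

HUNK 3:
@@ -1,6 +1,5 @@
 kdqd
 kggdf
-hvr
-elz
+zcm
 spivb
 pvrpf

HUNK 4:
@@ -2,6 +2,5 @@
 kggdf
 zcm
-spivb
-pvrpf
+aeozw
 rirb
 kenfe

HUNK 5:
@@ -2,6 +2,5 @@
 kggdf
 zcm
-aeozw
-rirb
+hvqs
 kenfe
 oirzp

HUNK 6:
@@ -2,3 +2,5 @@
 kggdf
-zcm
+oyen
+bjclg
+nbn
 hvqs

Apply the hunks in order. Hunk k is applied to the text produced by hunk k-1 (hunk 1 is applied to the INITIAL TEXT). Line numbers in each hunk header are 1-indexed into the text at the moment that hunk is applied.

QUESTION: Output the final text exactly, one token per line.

Answer: kdqd
kggdf
oyen
bjclg
nbn
hvqs
kenfe
oirzp

Derivation:
Hunk 1: at line 3 remove [cae,alxk] add [ilrk,swjvr,spivb] -> 10 lines: kdqd kggdf zywo ilrk swjvr spivb pvrpf rirb kenfe oirzp
Hunk 2: at line 2 remove [zywo,ilrk,swjvr] add [hvr,elz] -> 9 lines: kdqd kggdf hvr elz spivb pvrpf rirb kenfe oirzp
Hunk 3: at line 1 remove [hvr,elz] add [zcm] -> 8 lines: kdqd kggdf zcm spivb pvrpf rirb kenfe oirzp
Hunk 4: at line 2 remove [spivb,pvrpf] add [aeozw] -> 7 lines: kdqd kggdf zcm aeozw rirb kenfe oirzp
Hunk 5: at line 2 remove [aeozw,rirb] add [hvqs] -> 6 lines: kdqd kggdf zcm hvqs kenfe oirzp
Hunk 6: at line 2 remove [zcm] add [oyen,bjclg,nbn] -> 8 lines: kdqd kggdf oyen bjclg nbn hvqs kenfe oirzp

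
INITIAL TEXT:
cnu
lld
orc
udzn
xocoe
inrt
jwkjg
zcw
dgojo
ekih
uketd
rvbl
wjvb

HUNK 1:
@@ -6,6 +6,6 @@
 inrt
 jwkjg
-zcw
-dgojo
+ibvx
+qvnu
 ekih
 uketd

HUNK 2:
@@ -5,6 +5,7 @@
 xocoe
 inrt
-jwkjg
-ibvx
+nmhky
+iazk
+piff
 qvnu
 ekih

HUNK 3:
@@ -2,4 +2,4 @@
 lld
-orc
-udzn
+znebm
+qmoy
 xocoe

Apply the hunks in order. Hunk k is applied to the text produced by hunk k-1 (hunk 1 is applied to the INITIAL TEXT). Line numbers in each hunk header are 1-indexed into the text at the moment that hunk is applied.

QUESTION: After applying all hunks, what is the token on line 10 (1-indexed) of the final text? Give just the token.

Hunk 1: at line 6 remove [zcw,dgojo] add [ibvx,qvnu] -> 13 lines: cnu lld orc udzn xocoe inrt jwkjg ibvx qvnu ekih uketd rvbl wjvb
Hunk 2: at line 5 remove [jwkjg,ibvx] add [nmhky,iazk,piff] -> 14 lines: cnu lld orc udzn xocoe inrt nmhky iazk piff qvnu ekih uketd rvbl wjvb
Hunk 3: at line 2 remove [orc,udzn] add [znebm,qmoy] -> 14 lines: cnu lld znebm qmoy xocoe inrt nmhky iazk piff qvnu ekih uketd rvbl wjvb
Final line 10: qvnu

Answer: qvnu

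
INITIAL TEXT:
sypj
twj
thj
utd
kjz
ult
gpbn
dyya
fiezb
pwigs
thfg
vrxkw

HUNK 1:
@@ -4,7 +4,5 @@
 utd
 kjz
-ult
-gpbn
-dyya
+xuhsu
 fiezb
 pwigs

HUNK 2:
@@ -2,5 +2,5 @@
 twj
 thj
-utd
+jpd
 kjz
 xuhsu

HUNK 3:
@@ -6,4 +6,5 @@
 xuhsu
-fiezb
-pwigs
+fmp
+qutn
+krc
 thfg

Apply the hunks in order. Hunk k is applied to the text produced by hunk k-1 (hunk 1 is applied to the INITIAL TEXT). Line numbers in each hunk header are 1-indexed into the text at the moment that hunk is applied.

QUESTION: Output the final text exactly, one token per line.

Hunk 1: at line 4 remove [ult,gpbn,dyya] add [xuhsu] -> 10 lines: sypj twj thj utd kjz xuhsu fiezb pwigs thfg vrxkw
Hunk 2: at line 2 remove [utd] add [jpd] -> 10 lines: sypj twj thj jpd kjz xuhsu fiezb pwigs thfg vrxkw
Hunk 3: at line 6 remove [fiezb,pwigs] add [fmp,qutn,krc] -> 11 lines: sypj twj thj jpd kjz xuhsu fmp qutn krc thfg vrxkw

Answer: sypj
twj
thj
jpd
kjz
xuhsu
fmp
qutn
krc
thfg
vrxkw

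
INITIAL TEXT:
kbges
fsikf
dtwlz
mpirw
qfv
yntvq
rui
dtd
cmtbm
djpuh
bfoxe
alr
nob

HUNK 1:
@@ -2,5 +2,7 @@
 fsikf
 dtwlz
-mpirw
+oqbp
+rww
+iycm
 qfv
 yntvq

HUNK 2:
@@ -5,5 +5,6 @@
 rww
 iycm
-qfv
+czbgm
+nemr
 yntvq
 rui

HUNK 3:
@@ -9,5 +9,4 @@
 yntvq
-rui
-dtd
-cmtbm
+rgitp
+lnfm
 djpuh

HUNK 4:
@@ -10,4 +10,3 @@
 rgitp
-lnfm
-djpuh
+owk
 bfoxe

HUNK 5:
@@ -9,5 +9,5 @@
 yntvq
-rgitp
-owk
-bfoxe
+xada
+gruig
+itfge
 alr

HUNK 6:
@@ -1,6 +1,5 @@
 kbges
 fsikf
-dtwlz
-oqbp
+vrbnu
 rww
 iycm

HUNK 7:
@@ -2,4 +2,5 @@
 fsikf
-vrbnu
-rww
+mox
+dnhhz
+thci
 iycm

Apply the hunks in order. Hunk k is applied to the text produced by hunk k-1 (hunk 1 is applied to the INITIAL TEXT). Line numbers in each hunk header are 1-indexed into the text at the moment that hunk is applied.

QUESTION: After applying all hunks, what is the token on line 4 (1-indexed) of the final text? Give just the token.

Answer: dnhhz

Derivation:
Hunk 1: at line 2 remove [mpirw] add [oqbp,rww,iycm] -> 15 lines: kbges fsikf dtwlz oqbp rww iycm qfv yntvq rui dtd cmtbm djpuh bfoxe alr nob
Hunk 2: at line 5 remove [qfv] add [czbgm,nemr] -> 16 lines: kbges fsikf dtwlz oqbp rww iycm czbgm nemr yntvq rui dtd cmtbm djpuh bfoxe alr nob
Hunk 3: at line 9 remove [rui,dtd,cmtbm] add [rgitp,lnfm] -> 15 lines: kbges fsikf dtwlz oqbp rww iycm czbgm nemr yntvq rgitp lnfm djpuh bfoxe alr nob
Hunk 4: at line 10 remove [lnfm,djpuh] add [owk] -> 14 lines: kbges fsikf dtwlz oqbp rww iycm czbgm nemr yntvq rgitp owk bfoxe alr nob
Hunk 5: at line 9 remove [rgitp,owk,bfoxe] add [xada,gruig,itfge] -> 14 lines: kbges fsikf dtwlz oqbp rww iycm czbgm nemr yntvq xada gruig itfge alr nob
Hunk 6: at line 1 remove [dtwlz,oqbp] add [vrbnu] -> 13 lines: kbges fsikf vrbnu rww iycm czbgm nemr yntvq xada gruig itfge alr nob
Hunk 7: at line 2 remove [vrbnu,rww] add [mox,dnhhz,thci] -> 14 lines: kbges fsikf mox dnhhz thci iycm czbgm nemr yntvq xada gruig itfge alr nob
Final line 4: dnhhz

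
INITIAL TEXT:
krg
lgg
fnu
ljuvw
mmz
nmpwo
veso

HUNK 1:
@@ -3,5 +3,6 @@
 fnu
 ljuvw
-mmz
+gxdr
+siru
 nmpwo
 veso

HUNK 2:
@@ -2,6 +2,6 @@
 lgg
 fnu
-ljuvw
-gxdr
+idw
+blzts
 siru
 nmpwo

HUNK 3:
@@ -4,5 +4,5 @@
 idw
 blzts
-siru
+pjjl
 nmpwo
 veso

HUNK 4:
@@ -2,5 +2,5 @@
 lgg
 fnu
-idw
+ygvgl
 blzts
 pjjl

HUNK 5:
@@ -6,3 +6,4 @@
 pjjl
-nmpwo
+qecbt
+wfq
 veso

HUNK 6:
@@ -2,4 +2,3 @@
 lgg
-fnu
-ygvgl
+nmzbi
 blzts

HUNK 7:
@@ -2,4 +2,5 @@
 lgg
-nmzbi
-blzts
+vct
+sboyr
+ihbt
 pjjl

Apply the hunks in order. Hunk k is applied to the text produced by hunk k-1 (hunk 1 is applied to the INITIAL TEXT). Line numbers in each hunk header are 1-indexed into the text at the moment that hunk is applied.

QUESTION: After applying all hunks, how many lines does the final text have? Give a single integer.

Hunk 1: at line 3 remove [mmz] add [gxdr,siru] -> 8 lines: krg lgg fnu ljuvw gxdr siru nmpwo veso
Hunk 2: at line 2 remove [ljuvw,gxdr] add [idw,blzts] -> 8 lines: krg lgg fnu idw blzts siru nmpwo veso
Hunk 3: at line 4 remove [siru] add [pjjl] -> 8 lines: krg lgg fnu idw blzts pjjl nmpwo veso
Hunk 4: at line 2 remove [idw] add [ygvgl] -> 8 lines: krg lgg fnu ygvgl blzts pjjl nmpwo veso
Hunk 5: at line 6 remove [nmpwo] add [qecbt,wfq] -> 9 lines: krg lgg fnu ygvgl blzts pjjl qecbt wfq veso
Hunk 6: at line 2 remove [fnu,ygvgl] add [nmzbi] -> 8 lines: krg lgg nmzbi blzts pjjl qecbt wfq veso
Hunk 7: at line 2 remove [nmzbi,blzts] add [vct,sboyr,ihbt] -> 9 lines: krg lgg vct sboyr ihbt pjjl qecbt wfq veso
Final line count: 9

Answer: 9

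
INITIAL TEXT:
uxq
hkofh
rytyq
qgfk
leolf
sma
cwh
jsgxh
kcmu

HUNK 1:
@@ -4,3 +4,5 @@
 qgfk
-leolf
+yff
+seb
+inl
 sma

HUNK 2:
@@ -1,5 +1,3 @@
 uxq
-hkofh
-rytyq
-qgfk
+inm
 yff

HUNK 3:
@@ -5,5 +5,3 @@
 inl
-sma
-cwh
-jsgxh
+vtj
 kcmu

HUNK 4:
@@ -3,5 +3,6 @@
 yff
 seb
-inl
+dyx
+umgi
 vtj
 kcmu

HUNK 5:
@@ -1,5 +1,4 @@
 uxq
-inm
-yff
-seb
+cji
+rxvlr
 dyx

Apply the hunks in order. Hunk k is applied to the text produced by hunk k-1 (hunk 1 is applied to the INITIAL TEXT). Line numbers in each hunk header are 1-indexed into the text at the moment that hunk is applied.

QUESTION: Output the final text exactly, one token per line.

Hunk 1: at line 4 remove [leolf] add [yff,seb,inl] -> 11 lines: uxq hkofh rytyq qgfk yff seb inl sma cwh jsgxh kcmu
Hunk 2: at line 1 remove [hkofh,rytyq,qgfk] add [inm] -> 9 lines: uxq inm yff seb inl sma cwh jsgxh kcmu
Hunk 3: at line 5 remove [sma,cwh,jsgxh] add [vtj] -> 7 lines: uxq inm yff seb inl vtj kcmu
Hunk 4: at line 3 remove [inl] add [dyx,umgi] -> 8 lines: uxq inm yff seb dyx umgi vtj kcmu
Hunk 5: at line 1 remove [inm,yff,seb] add [cji,rxvlr] -> 7 lines: uxq cji rxvlr dyx umgi vtj kcmu

Answer: uxq
cji
rxvlr
dyx
umgi
vtj
kcmu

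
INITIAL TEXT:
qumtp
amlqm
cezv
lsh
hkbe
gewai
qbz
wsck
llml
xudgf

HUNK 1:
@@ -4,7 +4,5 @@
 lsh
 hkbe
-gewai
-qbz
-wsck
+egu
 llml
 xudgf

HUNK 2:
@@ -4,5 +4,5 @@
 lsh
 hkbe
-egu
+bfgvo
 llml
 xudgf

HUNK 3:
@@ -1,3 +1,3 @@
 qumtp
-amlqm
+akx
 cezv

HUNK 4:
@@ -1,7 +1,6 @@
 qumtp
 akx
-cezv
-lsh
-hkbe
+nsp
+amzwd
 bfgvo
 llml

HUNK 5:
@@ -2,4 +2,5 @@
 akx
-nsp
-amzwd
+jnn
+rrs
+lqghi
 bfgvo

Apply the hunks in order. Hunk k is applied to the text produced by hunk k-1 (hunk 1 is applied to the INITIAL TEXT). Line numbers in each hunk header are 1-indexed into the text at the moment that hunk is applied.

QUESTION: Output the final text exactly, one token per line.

Answer: qumtp
akx
jnn
rrs
lqghi
bfgvo
llml
xudgf

Derivation:
Hunk 1: at line 4 remove [gewai,qbz,wsck] add [egu] -> 8 lines: qumtp amlqm cezv lsh hkbe egu llml xudgf
Hunk 2: at line 4 remove [egu] add [bfgvo] -> 8 lines: qumtp amlqm cezv lsh hkbe bfgvo llml xudgf
Hunk 3: at line 1 remove [amlqm] add [akx] -> 8 lines: qumtp akx cezv lsh hkbe bfgvo llml xudgf
Hunk 4: at line 1 remove [cezv,lsh,hkbe] add [nsp,amzwd] -> 7 lines: qumtp akx nsp amzwd bfgvo llml xudgf
Hunk 5: at line 2 remove [nsp,amzwd] add [jnn,rrs,lqghi] -> 8 lines: qumtp akx jnn rrs lqghi bfgvo llml xudgf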